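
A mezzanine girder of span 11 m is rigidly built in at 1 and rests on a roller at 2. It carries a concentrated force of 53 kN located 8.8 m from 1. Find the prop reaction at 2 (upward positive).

R_2 = 37.31 kN

Take the reaction at 2 as the redundant and release it; the primary structure is a cantilever fixed at 1.
Downward deflection at the released point 2 due to the loads:
  point load 53 at a = 8.8: Pa²(3L − a)/(6EI) = 16554/EI
Flexibility coefficient — unit upward force at 2: δ_{22} = L³/(3EI) = 443.7/EI.
Compatibility at 2: δ_0 − R_2·δ_{22} = 0, so R_2 = 16554/443.7 = 37.31 kN.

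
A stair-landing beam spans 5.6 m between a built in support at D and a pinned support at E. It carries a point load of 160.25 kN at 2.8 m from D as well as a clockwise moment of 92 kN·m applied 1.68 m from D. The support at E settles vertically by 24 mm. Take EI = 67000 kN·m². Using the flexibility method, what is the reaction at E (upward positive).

R_E = 35.18 kN

Release the roller at E. Primary structure: cantilever fixed at D.
Deflection at E on the released cantilever, summing each load's contribution:
  point load 160.25 at a = 2.8: Pa²(3L − a)/(6EI) = 2932/EI
  clockwise couple 92 at a = 1.68: M₀a(2L − a)/(2EI) = 735.7/EI
  δ_0 = 3667/EI
Flexibility coefficient — unit upward force at E: δ_{EE} = L³/(3EI) = 58.54/EI.
With EI = 67000 kN·m²: δ_0 = 0.054735 m and δ_{EE} = 0.000874 m/kN.
Compatibility — the beam at E must follow the support down by 0.024 m: δ_0 − R_E·δ_{EE} = 0.024, so R_E = (0.054735 − 0.024)/0.000874 = 35.18 kN.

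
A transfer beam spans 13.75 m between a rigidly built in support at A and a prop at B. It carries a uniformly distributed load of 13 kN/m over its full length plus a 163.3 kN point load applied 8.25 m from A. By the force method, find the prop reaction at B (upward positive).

Take the reaction at B as the redundant and release it; the primary structure is a cantilever fixed at A.
Free-end deflection of the primary structure under the applied loading (downward +):
  UDL 13: wL⁴/(8EI) = 58085/EI
  point load 163.3 at a = 8.25: Pa²(3L − a)/(6EI) = 61130/EI
  δ_0 = 119215/EI
Tip deflection under a unit load at B: L³/(3EI) = 866.5/EI.
Compatibility at B: δ_0 − R_B·δ_{BB} = 0, so R_B = 119215/866.5 = 137.6 kN.

R_B = 137.6 kN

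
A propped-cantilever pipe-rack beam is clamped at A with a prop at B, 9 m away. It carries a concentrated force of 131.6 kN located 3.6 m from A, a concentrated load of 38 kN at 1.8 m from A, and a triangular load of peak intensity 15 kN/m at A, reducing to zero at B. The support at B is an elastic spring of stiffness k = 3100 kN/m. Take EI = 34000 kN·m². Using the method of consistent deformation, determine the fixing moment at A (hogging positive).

M_A = 374.4 kN·m

Release the roller at B. Primary structure: cantilever fixed at A.
Downward deflection at the released point B due to the loads:
  point load 131.6 at a = 3.6: Pa²(3L − a)/(6EI) = 6652/EI
  point load 38 at a = 1.8: Pa²(3L − a)/(6EI) = 517.1/EI
  triangular load, peak 15 at the fixed end: w₀L⁴/(30EI) = 3280/EI
  δ_0 = 10449/EI
Tip deflection under a unit load at B: L³/(3EI) = 243/EI.
With EI = 34000 kN·m²: δ_0 = 0.30733 m and δ_{BB} = 0.007147 m/kN.
Compatibility — the spring shortens by R_B/k under the reaction it provides: δ_0 − R_B·δ_{BB} = R_B/k. With 1/k = 0.000323 m/kN, R_B = δ_0 / (δ_{BB} + 1/k) = 0.30733 / (0.007147 + 0.000323) = 41.14 kN.
Moment equilibrium about A: M_A = Σ(load moments about A) − R_B·L = 744.7 − 41.14×9 = 374.4 kN·m.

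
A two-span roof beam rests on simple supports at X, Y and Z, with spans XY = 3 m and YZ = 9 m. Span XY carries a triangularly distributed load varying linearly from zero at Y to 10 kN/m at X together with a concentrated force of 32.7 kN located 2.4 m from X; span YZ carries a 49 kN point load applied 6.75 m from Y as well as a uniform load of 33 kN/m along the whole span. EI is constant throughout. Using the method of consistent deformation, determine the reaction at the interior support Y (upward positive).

R_Y = 322.7 kN

Release continuity at Y by inserting a hinge; the redundant is the internal moment M_Y. The primary structure is two simply-supported spans XY and YZ.
Discontinuity in slope at Y on the released structure — sum the simple-span end rotations:
  span XY: triangular load, peak 10: 7w₀L³/(360EI) = 5.25/EI
  span XY: point load 32.7 at a = 2.4: Pab(L + a)/(6LEI) = 14.13/EI
  span YZ: point load 49 at a = 6.75: Pab(L + b)/(6LEI) = 155/EI
  span YZ: UDL 33: wL³/(24EI) = 1002/EI
  relative rotation θ_0 = (19.38 + 1157)/EI = 1177/EI
A unit hogging moment at Y produces rotation L₁/(3EI) + L₂/(3EI) = 4/EI.
Slope continuity at Y: θ_0 = M_Y·4/EI, so M_Y = 1177/4 = 294.2 kN·m (hogging).
Span XY, ΣM about X with M_Y applied at Y: R_Y^{XY}·3 = 93.48 + 294.2, so R_Y^{XY} = 129.2 kN and R_X = 47.7 − 129.2 = -81.53 kN.
Span YZ, ΣM about Z: R_Y^{YZ}·9 = 1447 + 294.2, so R_Y^{YZ} = 193.4 kN and R_Z = 346 − 193.4 = 152.6 kN.
R_Y = 129.2 + 193.4 = 322.7 kN.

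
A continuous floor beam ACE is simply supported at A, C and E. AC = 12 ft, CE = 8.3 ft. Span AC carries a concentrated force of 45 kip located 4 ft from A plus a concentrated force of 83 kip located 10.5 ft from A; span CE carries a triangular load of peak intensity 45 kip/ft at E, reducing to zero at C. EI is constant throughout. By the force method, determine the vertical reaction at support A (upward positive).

R_A = 25.24 kip

Insert a hinge at C; M_C is the redundant, and each span becomes simply supported.
Rotations at C on the released spans (each span's end-slope, ×1/EI):
  span AC: point load 45 at a = 4: Pab(L + a)/(6LEI) = 320/EI
  span AC: point load 83 at a = 10.5: Pab(L + a)/(6LEI) = 408.5/EI
  span CE: triangular load, peak 45: 7w₀L³/(360EI) = 500.3/EI
  relative rotation θ_0 = (728.5 + 500.3)/EI = 1229/EI
A unit hogging moment at C produces rotation L₁/(3EI) + L₂/(3EI) = 6.767/EI.
Slope continuity at C: θ_0 = M_C·6.767/EI, so M_C = 1229/6.767 = 181.6 kip·ft (hogging).
Span AC, ΣM about A with M_C applied at C: R_C^{AC}·12 = 1052 + 181.6, so R_C^{AC} = 102.8 kip and R_A = 128 − 102.8 = 25.24 kip.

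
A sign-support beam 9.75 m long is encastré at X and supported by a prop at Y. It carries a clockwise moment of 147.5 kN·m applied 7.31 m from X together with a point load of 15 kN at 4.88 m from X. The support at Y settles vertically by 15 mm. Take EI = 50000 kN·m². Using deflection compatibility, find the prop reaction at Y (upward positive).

R_Y = 23.54 kN

Remove the prop at Y; the released (primary) structure is a cantilever built in at X.
Free-end deflection of the primary structure under the applied loading (downward +):
  clockwise couple 147.5 at a = 7.31: M₀a(2L − a)/(2EI) = 6572/EI
  point load 15 at a = 4.88: Pa²(3L − a)/(6EI) = 1451/EI
  δ_0 = 8023/EI
Tip deflection under a unit load at Y: L³/(3EI) = 309/EI.
With EI = 50000 kN·m²: δ_0 = 0.16045 m and δ_{YY} = 0.006179 m/kN.
Compatibility — the beam at Y must follow the support down by 0.015 m: δ_0 − R_Y·δ_{YY} = 0.015, so R_Y = (0.16045 − 0.015)/0.006179 = 23.54 kN.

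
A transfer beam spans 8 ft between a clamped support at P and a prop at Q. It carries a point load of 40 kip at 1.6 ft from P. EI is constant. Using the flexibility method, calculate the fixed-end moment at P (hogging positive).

Remove the prop at Q; the released (primary) structure is a cantilever built in at P.
Primary-structure tip deflection at Q by superposition:
  point load 40 at a = 1.6: Pa²(3L − a)/(6EI) = 382.3/EI
Flexibility coefficient — unit upward force at Q: δ_{QQ} = L³/(3EI) = 170.7/EI.
The prop prevents deflection at Q: R_Q = δ_0/δ_{QQ} = 382.3/170.7 = 2.24 kip.
Moment equilibrium about P: M_P = Σ(load moments about P) − R_Q·L = 64 − 2.24×8 = 46.08 kip·ft.

M_P = 46.08 kip·ft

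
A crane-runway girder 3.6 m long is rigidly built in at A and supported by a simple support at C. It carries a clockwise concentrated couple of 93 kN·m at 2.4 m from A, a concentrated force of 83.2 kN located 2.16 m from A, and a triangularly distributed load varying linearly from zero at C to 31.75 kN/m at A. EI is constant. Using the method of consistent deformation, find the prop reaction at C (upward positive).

Release the roller at C. Primary structure: cantilever fixed at A.
Primary-structure tip deflection at C by superposition:
  clockwise couple 93 at a = 2.4: M₀a(2L − a)/(2EI) = 535.7/EI
  point load 83.2 at a = 2.16: Pa²(3L − a)/(6EI) = 559/EI
  triangular load, peak 31.75 at the fixed end: w₀L⁴/(30EI) = 177.8/EI
  δ_0 = 1272/EI
Tip deflection under a unit load at C: L³/(3EI) = 15.55/EI.
Compatibility at C: δ_0 − R_C·δ_{CC} = 0, so R_C = 1272/15.55 = 81.82 kN.

R_C = 81.82 kN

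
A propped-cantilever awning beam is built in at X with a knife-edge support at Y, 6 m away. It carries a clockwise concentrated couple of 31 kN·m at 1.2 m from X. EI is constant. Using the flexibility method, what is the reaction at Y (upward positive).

R_Y = 2.79 kN

Release the roller at Y. Primary structure: cantilever fixed at X.
Deflection at Y on the released cantilever, summing each load's contribution:
  clockwise couple 31 at a = 1.2: M₀a(2L − a)/(2EI) = 200.9/EI
Flexibility coefficient — unit upward force at Y: δ_{YY} = L³/(3EI) = 72/EI.
Compatibility at Y: δ_0 − R_Y·δ_{YY} = 0, so R_Y = 200.9/72 = 2.79 kN.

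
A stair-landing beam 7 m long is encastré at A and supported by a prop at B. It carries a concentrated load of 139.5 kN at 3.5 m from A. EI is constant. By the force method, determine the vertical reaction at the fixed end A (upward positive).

Take the reaction at B as the redundant and release it; the primary structure is a cantilever fixed at A.
Primary-structure tip deflection at B by superposition:
  point load 139.5 at a = 3.5: Pa²(3L − a)/(6EI) = 4984/EI
Flexibility coefficient — unit upward force at B: δ_{BB} = L³/(3EI) = 114.3/EI.
The prop prevents deflection at B: R_B = δ_0/δ_{BB} = 4984/114.3 = 43.59 kN.
Vertical equilibrium: R_A = ΣP − R_B = 139.5 − 43.59 = 95.91 kN.

R_A = 95.91 kN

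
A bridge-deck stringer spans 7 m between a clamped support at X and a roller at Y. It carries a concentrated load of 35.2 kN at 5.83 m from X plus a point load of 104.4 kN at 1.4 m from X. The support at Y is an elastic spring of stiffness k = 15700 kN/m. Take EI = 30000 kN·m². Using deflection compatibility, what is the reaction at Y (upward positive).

R_Y = 31.77 kN

Release the roller at Y. Primary structure: cantilever fixed at X.
Deflection at Y on the released cantilever, summing each load's contribution:
  point load 35.2 at a = 5.83: Pa²(3L − a)/(6EI) = 3025/EI
  point load 104.4 at a = 1.4: Pa²(3L − a)/(6EI) = 668.4/EI
  δ_0 = 3693/EI
Flexibility coefficient — unit upward force at Y: δ_{YY} = L³/(3EI) = 114.3/EI.
With EI = 30000 kN·m²: δ_0 = 0.12311 m and δ_{YY} = 0.003811 m/kN.
Compatibility — the spring shortens by R_Y/k under the reaction it provides: δ_0 − R_Y·δ_{YY} = R_Y/k. With 1/k = 0.000064 m/kN, R_Y = δ_0 / (δ_{YY} + 1/k) = 0.12311 / (0.003811 + 0.000064) = 31.77 kN.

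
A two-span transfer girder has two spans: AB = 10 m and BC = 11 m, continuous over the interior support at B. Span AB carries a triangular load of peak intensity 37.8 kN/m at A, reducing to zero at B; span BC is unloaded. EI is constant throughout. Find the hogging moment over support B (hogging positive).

M_B = 105 kN·m

Insert a hinge at B; M_B is the redundant, and each span becomes simply supported.
Discontinuity in slope at B on the released structure — sum the simple-span end rotations:
  span AB: triangular load, peak 37.8: 7w₀L³/(360EI) = 735/EI
  relative rotation θ_0 = (735 + 0)/EI = 735/EI
A unit hogging moment at B produces rotation L₁/(3EI) + L₂/(3EI) = 7/EI.
Compatibility: M_B·(L₁+L₂)/(3EI) = θ_0, giving M_B = 105 kN·m (hogging).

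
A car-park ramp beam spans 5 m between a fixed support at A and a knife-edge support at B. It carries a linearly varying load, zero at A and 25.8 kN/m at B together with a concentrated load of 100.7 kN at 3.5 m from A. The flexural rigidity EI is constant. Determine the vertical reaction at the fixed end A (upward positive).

R_A = 72.98 kN

Take the reaction at B as the redundant and release it; the primary structure is a cantilever fixed at A.
Primary-structure tip deflection at B by superposition:
  triangular load, peak 25.8 at the free end: 11w₀L⁴/(120EI) = 1478/EI
  point load 100.7 at a = 3.5: Pa²(3L − a)/(6EI) = 2364/EI
  δ_0 = 3842/EI
Flexibility coefficient — unit upward force at B: δ_{BB} = L³/(3EI) = 41.67/EI.
Compatibility at B: δ_0 − R_B·δ_{BB} = 0, so R_B = 3842/41.67 = 92.22 kN.
Vertical equilibrium: R_A = ΣP − R_B = 165.2 − 92.22 = 72.98 kN.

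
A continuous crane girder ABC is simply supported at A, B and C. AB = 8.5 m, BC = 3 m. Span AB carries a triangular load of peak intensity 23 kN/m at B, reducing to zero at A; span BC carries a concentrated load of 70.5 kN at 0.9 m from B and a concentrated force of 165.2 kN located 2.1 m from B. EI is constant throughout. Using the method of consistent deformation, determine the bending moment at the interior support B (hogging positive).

Take M_B as the redundant. Released structure: two simple spans AB and BC with a hinge at B.
Rotations at B on the released spans (each span's end-slope, ×1/EI):
  span AB: triangular load, peak 23: w₀L³/(45EI) = 313.9/EI
  span BC: point load 70.5 at a = 0.9: Pab(L + b)/(6LEI) = 37.75/EI
  span BC: point load 165.2 at a = 2.1: Pab(L + b)/(6LEI) = 67.65/EI
  relative rotation θ_0 = (313.9 + 105.4)/EI = 419.3/EI
A unit hogging moment at B produces rotation L₁/(3EI) + L₂/(3EI) = 3.833/EI.
Compatibility: M_B·(L₁+L₂)/(3EI) = θ_0, giving M_B = 109.4 kN·m (hogging).

M_B = 109.4 kN·m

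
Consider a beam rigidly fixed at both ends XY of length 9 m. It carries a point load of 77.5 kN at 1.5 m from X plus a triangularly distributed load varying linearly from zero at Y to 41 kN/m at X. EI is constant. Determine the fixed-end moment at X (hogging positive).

Release both end moments; the primary structure is a simply-supported span XY with redundants M_X and M_Y.
Simple-span end rotations at X and Y under the given loads:
  at X: point load 77.5 at a = 1.5: Pab(L + b)/(6LEI) = 266.4/EI
  at Y: point load 77.5 at a = 1.5: Pab(L + a)/(6LEI) = 169.5/EI
  at X: triangular load, peak 41: w₀L³/(45EI) = 664.2/EI
  at Y: triangular load, peak 41: 7w₀L³/(360EI) = 581.2/EI
  θ_X0 = 930.6/EI,  θ_Y0 = 750.7/EI
Flexibility coefficients: a unit moment at one end gives L/(3EI) there and L/(6EI) at the far end, so f₁₁ = f₂₂ = 3/EI and f₁₂ = f₂₁ = 1.5/EI.
Compatibility — zero rotation at each built-in end:
  3 M_X + 1.5 M_Y = 930.6
  1.5 M_X + 3 M_Y = 750.7
Solving the pair gives M_X = 246.8 kN·m and M_Y = 126.8 kN·m (hogging).

M_X = 246.8 kN·m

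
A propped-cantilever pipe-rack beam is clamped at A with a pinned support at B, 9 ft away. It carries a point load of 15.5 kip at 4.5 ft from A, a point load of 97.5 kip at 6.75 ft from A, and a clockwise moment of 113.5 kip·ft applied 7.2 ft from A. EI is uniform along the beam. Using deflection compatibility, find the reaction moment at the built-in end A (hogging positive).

M_A = 79.05 kip·ft

Take the reaction at B as the redundant and release it; the primary structure is a cantilever fixed at A.
Downward deflection at the released point B due to the loads:
  point load 15.5 at a = 4.5: Pa²(3L − a)/(6EI) = 1177/EI
  point load 97.5 at a = 6.75: Pa²(3L − a)/(6EI) = 14993/EI
  clockwise couple 113.5 at a = 7.2: M₀a(2L − a)/(2EI) = 4413/EI
  δ_0 = 20583/EI
Tip deflection under a unit load at B: L³/(3EI) = 243/EI.
The prop prevents deflection at B: R_B = δ_0/δ_{BB} = 20583/243 = 84.7 kip.
Moment equilibrium about A: M_A = Σ(load moments about A) − R_B·L = 841.4 − 84.7×9 = 79.05 kip·ft.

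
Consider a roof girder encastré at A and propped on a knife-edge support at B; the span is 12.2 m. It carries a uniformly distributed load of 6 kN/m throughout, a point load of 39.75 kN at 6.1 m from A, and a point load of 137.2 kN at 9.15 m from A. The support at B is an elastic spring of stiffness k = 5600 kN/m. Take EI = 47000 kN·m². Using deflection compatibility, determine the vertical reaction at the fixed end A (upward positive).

Take the reaction at B as the redundant and release it; the primary structure is a cantilever fixed at A.
Primary-structure tip deflection at B by superposition:
  UDL 6: wL⁴/(8EI) = 16615/EI
  point load 39.75 at a = 6.1: Pa²(3L − a)/(6EI) = 7519/EI
  point load 137.2 at a = 9.15: Pa²(3L − a)/(6EI) = 52552/EI
  δ_0 = 76686/EI
Tip deflection under a unit load at B: L³/(3EI) = 605.3/EI.
With EI = 47000 kN·m²: δ_0 = 1.6316 m and δ_{BB} = 0.012878 m/kN.
Compatibility — the spring shortens by R_B/k under the reaction it provides: δ_0 − R_B·δ_{BB} = R_B/k. With 1/k = 0.000179 m/kN, R_B = δ_0 / (δ_{BB} + 1/k) = 1.6316 / (0.012878 + 0.000179) = 125 kN.
Vertical equilibrium: R_A = ΣP − R_B = 250.2 − 125 = 125.2 kN.

R_A = 125.2 kN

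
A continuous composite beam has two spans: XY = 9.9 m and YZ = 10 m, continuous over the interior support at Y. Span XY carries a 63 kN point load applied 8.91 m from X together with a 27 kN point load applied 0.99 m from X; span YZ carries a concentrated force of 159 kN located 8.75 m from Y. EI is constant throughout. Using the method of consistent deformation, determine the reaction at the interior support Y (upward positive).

R_Y = 95.81 kN

Take M_Y as the redundant. Released structure: two simple spans XY and YZ with a hinge at Y.
Discontinuity in slope at Y on the released structure — sum the simple-span end rotations:
  span XY: point load 63 at a = 8.91: Pab(L + a)/(6LEI) = 176/EI
  span XY: point load 27 at a = 0.99: Pab(L + a)/(6LEI) = 43.66/EI
  span YZ: point load 159 at a = 8.75: Pab(L + b)/(6LEI) = 326.1/EI
  relative rotation θ_0 = (219.6 + 326.1)/EI = 545.7/EI
A unit hogging moment at Y produces rotation L₁/(3EI) + L₂/(3EI) = 6.633/EI.
Compatibility: M_Y·(L₁+L₂)/(3EI) = θ_0, giving M_Y = 82.27 kN·m (hogging).
Span XY, ΣM about X with M_Y applied at Y: R_Y^{XY}·9.9 = 588.1 + 82.27, so R_Y^{XY} = 67.71 kN and R_X = 90 − 67.71 = 22.29 kN.
Span YZ, ΣM about Z: R_Y^{YZ}·10 = 198.8 + 82.27, so R_Y^{YZ} = 28.1 kN and R_Z = 159 − 28.1 = 130.9 kN.
R_Y = 67.71 + 28.1 = 95.81 kN.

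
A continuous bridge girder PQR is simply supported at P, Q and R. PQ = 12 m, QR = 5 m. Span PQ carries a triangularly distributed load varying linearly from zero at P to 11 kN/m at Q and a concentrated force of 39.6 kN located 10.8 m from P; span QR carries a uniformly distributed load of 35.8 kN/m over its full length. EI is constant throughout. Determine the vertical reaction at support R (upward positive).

R_R = 62.27 kN

Insert a hinge at Q; M_Q is the redundant, and each span becomes simply supported.
End slopes at the hinge Q, treating each span as simply supported:
  span PQ: triangular load, peak 11: w₀L³/(45EI) = 422.4/EI
  span PQ: point load 39.6 at a = 10.8: Pab(L + a)/(6LEI) = 162.5/EI
  span QR: UDL 35.8: wL³/(24EI) = 186.5/EI
  relative rotation θ_0 = (584.9 + 186.5)/EI = 771.4/EI
A unit hogging moment at Q produces rotation L₁/(3EI) + L₂/(3EI) = 5.667/EI.
Compatibility: M_Q·(L₁+L₂)/(3EI) = θ_0, giving M_Q = 136.1 kN·m (hogging).
Span QR, ΣM about R: R_Q^{QR}·5 = 447.5 + 136.1, so R_Q^{QR} = 116.7 kN and R_R = 179 − 116.7 = 62.27 kN.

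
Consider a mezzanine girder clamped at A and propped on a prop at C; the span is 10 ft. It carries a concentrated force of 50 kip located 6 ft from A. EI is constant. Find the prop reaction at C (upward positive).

R_C = 21.6 kip

Choose R_C as the redundant. The primary structure is the cantilever fixed at A.
Free-end deflection of the primary structure under the applied loading (downward +):
  point load 50 at a = 6: Pa²(3L − a)/(6EI) = 7200/EI
Flexibility coefficient — unit upward force at C: δ_{CC} = L³/(3EI) = 333.3/EI.
The prop prevents deflection at C: R_C = δ_0/δ_{CC} = 7200/333.3 = 21.6 kip.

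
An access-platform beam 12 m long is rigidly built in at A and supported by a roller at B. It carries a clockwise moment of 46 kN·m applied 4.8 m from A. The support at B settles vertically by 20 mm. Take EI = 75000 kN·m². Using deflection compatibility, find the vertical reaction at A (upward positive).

Release the roller at B. Primary structure: cantilever fixed at A.
Free-end deflection of the primary structure under the applied loading (downward +):
  clockwise couple 46 at a = 4.8: M₀a(2L − a)/(2EI) = 2120/EI
Flexibility coefficient — unit upward force at B: δ_{BB} = L³/(3EI) = 576/EI.
With EI = 75000 kN·m²: δ_0 = 0.028262 m and δ_{BB} = 0.00768 m/kN.
Compatibility — the beam at B must follow the support down by 0.02 m: δ_0 − R_B·δ_{BB} = 0.02, so R_B = (0.028262 − 0.02)/0.00768 = 1.076 kN.
Vertical equilibrium: R_A = ΣP − R_B = 0 − 1.076 = -1.076 kN.

R_A = -1.076 kN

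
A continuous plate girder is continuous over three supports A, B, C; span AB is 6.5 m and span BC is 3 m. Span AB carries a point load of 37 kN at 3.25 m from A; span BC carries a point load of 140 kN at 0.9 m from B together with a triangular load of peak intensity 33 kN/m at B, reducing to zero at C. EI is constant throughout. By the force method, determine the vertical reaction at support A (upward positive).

Insert a hinge at B; M_B is the redundant, and each span becomes simply supported.
Rotations at B on the released spans (each span's end-slope, ×1/EI):
  span AB: point load 37 at a = 3.25: Pab(L + a)/(6LEI) = 97.7/EI
  span BC: point load 140 at a = 0.9: Pab(L + b)/(6LEI) = 74.97/EI
  span BC: triangular load, peak 33: w₀L³/(45EI) = 19.8/EI
  relative rotation θ_0 = (97.7 + 94.77)/EI = 192.5/EI
A unit hogging moment at B produces rotation L₁/(3EI) + L₂/(3EI) = 3.167/EI.
Slope continuity at B: θ_0 = M_B·3.167/EI, so M_B = 192.5/3.167 = 60.78 kN·m (hogging).
Span AB, ΣM about A with M_B applied at B: R_B^{AB}·6.5 = 120.2 + 60.78, so R_B^{AB} = 27.85 kN and R_A = 37 − 27.85 = 9.149 kN.

R_A = 9.149 kN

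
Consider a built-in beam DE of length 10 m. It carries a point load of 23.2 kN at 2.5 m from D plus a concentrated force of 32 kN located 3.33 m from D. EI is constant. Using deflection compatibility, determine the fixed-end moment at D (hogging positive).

Release both end moments; the primary structure is a simply-supported span DE with redundants M_D and M_E.
Simple-span end rotations at D and E under the given loads:
  at D: point load 23.2 at a = 2.5: Pab(L + b)/(6LEI) = 126.9/EI
  at E: point load 23.2 at a = 2.5: Pab(L + a)/(6LEI) = 90.62/EI
  at D: point load 32 at a = 3.33: Pab(L + b)/(6LEI) = 197.5/EI
  at E: point load 32 at a = 3.33: Pab(L + a)/(6LEI) = 157.9/EI
  θ_D0 = 324.3/EI,  θ_E0 = 248.5/EI
Flexibility coefficients: a unit moment at one end gives L/(3EI) there and L/(6EI) at the far end, so f₁₁ = f₂₂ = 3.333/EI and f₁₂ = f₂₁ = 1.667/EI.
Compatibility — zero rotation at each built-in end:
  3.333 M_D + 1.667 M_E = 324.3
  1.667 M_D + 3.333 M_E = 248.5
Solving the pair gives M_D = 80.03 kN·m and M_E = 34.54 kN·m (hogging).

M_D = 80.03 kN·m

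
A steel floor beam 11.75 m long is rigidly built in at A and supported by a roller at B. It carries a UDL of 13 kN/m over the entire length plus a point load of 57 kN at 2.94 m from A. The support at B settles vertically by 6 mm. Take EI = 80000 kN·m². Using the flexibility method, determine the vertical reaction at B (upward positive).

Release the roller at B. Primary structure: cantilever fixed at A.
Deflection at B on the released cantilever, summing each load's contribution:
  UDL 13: wL⁴/(8EI) = 30975/EI
  point load 57 at a = 2.94: Pa²(3L − a)/(6EI) = 2653/EI
  δ_0 = 33628/EI
Flexibility coefficient — unit upward force at B: δ_{BB} = L³/(3EI) = 540.7/EI.
With EI = 80000 kN·m²: δ_0 = 0.42035 m and δ_{BB} = 0.006759 m/kN.
Compatibility — the beam at B must follow the support down by 0.006 m: δ_0 − R_B·δ_{BB} = 0.006, so R_B = (0.42035 − 0.006)/0.006759 = 61.3 kN.

R_B = 61.3 kN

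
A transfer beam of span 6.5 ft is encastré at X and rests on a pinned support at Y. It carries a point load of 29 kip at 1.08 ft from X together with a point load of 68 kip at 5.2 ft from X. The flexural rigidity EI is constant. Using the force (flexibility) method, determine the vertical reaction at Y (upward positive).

R_Y = 49.01 kip

Choose R_Y as the redundant. The primary structure is the cantilever fixed at X.
Free-end deflection of the primary structure under the applied loading (downward +):
  point load 29 at a = 1.08: Pa²(3L − a)/(6EI) = 103.8/EI
  point load 68 at a = 5.2: Pa²(3L − a)/(6EI) = 4382/EI
  δ_0 = 4486/EI
Flexibility coefficient — unit upward force at Y: δ_{YY} = L³/(3EI) = 91.54/EI.
The prop prevents deflection at Y: R_Y = δ_0/δ_{YY} = 4486/91.54 = 49.01 kip.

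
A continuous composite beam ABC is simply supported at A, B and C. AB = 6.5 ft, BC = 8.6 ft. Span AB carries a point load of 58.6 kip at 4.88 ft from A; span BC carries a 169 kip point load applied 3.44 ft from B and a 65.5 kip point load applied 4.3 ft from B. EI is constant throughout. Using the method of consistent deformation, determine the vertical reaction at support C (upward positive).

Release continuity at B by inserting a hinge; the redundant is the internal moment M_B. The primary structure is two simply-supported spans AB and BC.
Rotations at B on the released spans (each span's end-slope, ×1/EI):
  span AB: point load 58.6 at a = 4.88: Pab(L + a)/(6LEI) = 135.2/EI
  span BC: point load 169 at a = 3.44: Pab(L + b)/(6LEI) = 800/EI
  span BC: point load 65.5 at a = 4.3: Pab(L + b)/(6LEI) = 302.8/EI
  relative rotation θ_0 = (135.2 + 1103)/EI = 1238/EI
A unit hogging moment at B produces rotation L₁/(3EI) + L₂/(3EI) = 5.033/EI.
Slope continuity at B: θ_0 = M_B·5.033/EI, so M_B = 1238/5.033 = 245.9 kip·ft (hogging).
Span BC, ΣM about C: R_B^{BC}·8.6 = 1154 + 245.9, so R_B^{BC} = 162.7 kip and R_C = 234.5 − 162.7 = 71.75 kip.

R_C = 71.75 kip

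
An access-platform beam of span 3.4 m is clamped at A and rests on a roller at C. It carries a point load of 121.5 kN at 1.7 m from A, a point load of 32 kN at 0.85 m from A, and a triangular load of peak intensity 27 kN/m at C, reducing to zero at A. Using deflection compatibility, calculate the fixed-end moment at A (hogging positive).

M_A = 113.5 kN·m

Choose R_C as the redundant. The primary structure is the cantilever fixed at A.
Downward deflection at the released point C due to the loads:
  point load 121.5 at a = 1.7: Pa²(3L − a)/(6EI) = 497.4/EI
  point load 32 at a = 0.85: Pa²(3L − a)/(6EI) = 36.03/EI
  triangular load, peak 27 at the free end: 11w₀L⁴/(120EI) = 330.7/EI
  δ_0 = 864.2/EI
Tip deflection under a unit load at C: L³/(3EI) = 13.1/EI.
The prop prevents deflection at C: R_C = δ_0/δ_{CC} = 864.2/13.1 = 65.96 kN.
Moment equilibrium about A: M_A = Σ(load moments about A) − R_C·L = 337.8 − 65.96×3.4 = 113.5 kN·m.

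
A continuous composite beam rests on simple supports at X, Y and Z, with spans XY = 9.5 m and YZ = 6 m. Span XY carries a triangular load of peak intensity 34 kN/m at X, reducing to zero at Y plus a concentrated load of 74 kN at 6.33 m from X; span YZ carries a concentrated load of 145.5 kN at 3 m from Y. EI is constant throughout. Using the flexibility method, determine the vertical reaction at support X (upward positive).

Release continuity at Y by inserting a hinge; the redundant is the internal moment M_Y. The primary structure is two simply-supported spans XY and YZ.
Rotations at Y on the released spans (each span's end-slope, ×1/EI):
  span XY: triangular load, peak 34: 7w₀L³/(360EI) = 566.8/EI
  span XY: point load 74 at a = 6.33: Pab(L + a)/(6LEI) = 412.4/EI
  span YZ: point load 145.5 at a = 3: Pab(L + b)/(6LEI) = 327.4/EI
  relative rotation θ_0 = (979.2 + 327.4)/EI = 1307/EI
A unit hogging moment at Y produces rotation L₁/(3EI) + L₂/(3EI) = 5.167/EI.
Slope continuity at Y: θ_0 = M_Y·5.167/EI, so M_Y = 1307/5.167 = 252.9 kN·m (hogging).
Span XY, ΣM about X with M_Y applied at Y: R_Y^{XY}·9.5 = 979.8 + 252.9, so R_Y^{XY} = 129.8 kN and R_X = 235.5 − 129.8 = 105.7 kN.

R_X = 105.7 kN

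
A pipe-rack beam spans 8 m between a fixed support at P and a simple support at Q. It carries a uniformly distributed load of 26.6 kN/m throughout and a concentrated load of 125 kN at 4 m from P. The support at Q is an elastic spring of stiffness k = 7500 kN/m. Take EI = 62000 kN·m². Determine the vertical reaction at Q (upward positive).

R_Q = 113.4 kN

Choose R_Q as the redundant. The primary structure is the cantilever fixed at P.
Free-end deflection of the primary structure under the applied loading (downward +):
  UDL 26.6: wL⁴/(8EI) = 13619/EI
  point load 125 at a = 4: Pa²(3L − a)/(6EI) = 6667/EI
  δ_0 = 20286/EI
Flexibility coefficient — unit upward force at Q: δ_{QQ} = L³/(3EI) = 170.7/EI.
With EI = 62000 kN·m²: δ_0 = 0.32719 m and δ_{QQ} = 0.002753 m/kN.
Compatibility — the spring shortens by R_Q/k under the reaction it provides: δ_0 − R_Q·δ_{QQ} = R_Q/k. With 1/k = 0.000133 m/kN, R_Q = δ_0 / (δ_{QQ} + 1/k) = 0.32719 / (0.002753 + 0.000133) = 113.4 kN.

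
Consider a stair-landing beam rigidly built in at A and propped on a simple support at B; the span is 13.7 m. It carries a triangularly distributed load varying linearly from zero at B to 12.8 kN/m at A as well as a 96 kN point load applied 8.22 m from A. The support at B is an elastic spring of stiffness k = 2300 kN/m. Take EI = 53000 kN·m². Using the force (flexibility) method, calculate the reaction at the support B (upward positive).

Choose R_B as the redundant. The primary structure is the cantilever fixed at A.
Free-end deflection of the primary structure under the applied loading (downward +):
  triangular load, peak 12.8 at the fixed end: w₀L⁴/(30EI) = 15030/EI
  point load 96 at a = 8.22: Pa²(3L − a)/(6EI) = 35546/EI
  δ_0 = 50577/EI
Flexibility coefficient — unit upward force at B: δ_{BB} = L³/(3EI) = 857.1/EI.
With EI = 53000 kN·m²: δ_0 = 0.95428 m and δ_{BB} = 0.016172 m/kN.
Compatibility — the spring shortens by R_B/k under the reaction it provides: δ_0 − R_B·δ_{BB} = R_B/k. With 1/k = 0.000435 m/kN, R_B = δ_0 / (δ_{BB} + 1/k) = 0.95428 / (0.016172 + 0.000435) = 57.46 kN.

R_B = 57.46 kN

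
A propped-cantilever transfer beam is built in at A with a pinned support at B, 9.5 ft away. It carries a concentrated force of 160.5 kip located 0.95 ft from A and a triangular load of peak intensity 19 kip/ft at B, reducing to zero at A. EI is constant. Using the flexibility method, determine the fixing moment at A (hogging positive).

M_A = 230.4 kip·ft

Choose R_B as the redundant. The primary structure is the cantilever fixed at A.
Free-end deflection of the primary structure under the applied loading (downward +):
  point load 160.5 at a = 0.95: Pa²(3L − a)/(6EI) = 665.1/EI
  triangular load, peak 19 at the free end: 11w₀L⁴/(120EI) = 14186/EI
  δ_0 = 14851/EI
Tip deflection under a unit load at B: L³/(3EI) = 285.8/EI.
The prop prevents deflection at B: R_B = δ_0/δ_{BB} = 14851/285.8 = 51.96 kip.
Moment equilibrium about A: M_A = Σ(load moments about A) − R_B·L = 724.1 − 51.96×9.5 = 230.4 kip·ft.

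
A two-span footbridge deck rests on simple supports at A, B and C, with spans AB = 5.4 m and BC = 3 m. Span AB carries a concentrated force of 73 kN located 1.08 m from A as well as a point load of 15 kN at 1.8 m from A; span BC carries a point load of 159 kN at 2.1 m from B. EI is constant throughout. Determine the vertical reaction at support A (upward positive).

Insert a hinge at B; M_B is the redundant, and each span becomes simply supported.
Discontinuity in slope at B on the released structure — sum the simple-span end rotations:
  span AB: point load 73 at a = 1.08: Pab(L + a)/(6LEI) = 68.12/EI
  span AB: point load 15 at a = 1.8: Pab(L + a)/(6LEI) = 21.6/EI
  span BC: point load 159 at a = 2.1: Pab(L + b)/(6LEI) = 65.11/EI
  relative rotation θ_0 = (89.72 + 65.11)/EI = 154.8/EI
A unit hogging moment at B produces rotation L₁/(3EI) + L₂/(3EI) = 2.8/EI.
Slope continuity at B: θ_0 = M_B·2.8/EI, so M_B = 154.8/2.8 = 55.3 kN·m (hogging).
Span AB, ΣM about A with M_B applied at B: R_B^{AB}·5.4 = 105.8 + 55.3, so R_B^{AB} = 29.84 kN and R_A = 88 − 29.84 = 58.16 kN.

R_A = 58.16 kN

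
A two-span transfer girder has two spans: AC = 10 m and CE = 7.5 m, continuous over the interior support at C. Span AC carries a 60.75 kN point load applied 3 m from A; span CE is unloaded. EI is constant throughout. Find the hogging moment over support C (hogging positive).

Release continuity at C by inserting a hinge; the redundant is the internal moment M_C. The primary structure is two simply-supported spans AC and CE.
End slopes at the hinge C, treating each span as simply supported:
  span AC: point load 60.75 at a = 3: Pab(L + a)/(6LEI) = 276.4/EI
  relative rotation θ_0 = (276.4 + 0)/EI = 276.4/EI
A unit hogging moment at C produces rotation L₁/(3EI) + L₂/(3EI) = 5.833/EI.
Compatibility: M_C·(L₁+L₂)/(3EI) = θ_0, giving M_C = 47.38 kN·m (hogging).

M_C = 47.38 kN·m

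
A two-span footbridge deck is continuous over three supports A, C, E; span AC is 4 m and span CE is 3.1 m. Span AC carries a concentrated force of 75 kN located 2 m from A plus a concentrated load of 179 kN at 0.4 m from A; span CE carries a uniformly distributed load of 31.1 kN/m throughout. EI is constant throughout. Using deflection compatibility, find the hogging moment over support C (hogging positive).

M_C = 67.97 kN·m

Insert a hinge at C; M_C is the redundant, and each span becomes simply supported.
Discontinuity in slope at C on the released structure — sum the simple-span end rotations:
  span AC: point load 75 at a = 2: Pab(L + a)/(6LEI) = 75/EI
  span AC: point load 179 at a = 0.4: Pab(L + a)/(6LEI) = 47.26/EI
  span CE: UDL 31.1: wL³/(24EI) = 38.6/EI
  relative rotation θ_0 = (122.3 + 38.6)/EI = 160.9/EI
A unit hogging moment at C produces rotation L₁/(3EI) + L₂/(3EI) = 2.367/EI.
Slope continuity at C: θ_0 = M_C·2.367/EI, so M_C = 160.9/2.367 = 67.97 kN·m (hogging).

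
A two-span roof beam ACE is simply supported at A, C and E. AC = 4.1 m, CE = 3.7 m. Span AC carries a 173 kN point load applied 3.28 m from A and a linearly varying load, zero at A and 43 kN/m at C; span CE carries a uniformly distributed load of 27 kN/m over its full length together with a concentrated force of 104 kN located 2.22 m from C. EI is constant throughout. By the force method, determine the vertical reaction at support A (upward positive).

Insert a hinge at C; M_C is the redundant, and each span becomes simply supported.
Rotations at C on the released spans (each span's end-slope, ×1/EI):
  span AC: point load 173 at a = 3.28: Pab(L + a)/(6LEI) = 139.6/EI
  span AC: triangular load, peak 43: w₀L³/(45EI) = 65.86/EI
  span CE: UDL 27: wL³/(24EI) = 56.98/EI
  span CE: point load 104 at a = 2.22: Pab(L + b)/(6LEI) = 79.73/EI
  relative rotation θ_0 = (205.4 + 136.7)/EI = 342.2/EI
A unit hogging moment at C produces rotation L₁/(3EI) + L₂/(3EI) = 2.6/EI.
Compatibility: M_C·(L₁+L₂)/(3EI) = θ_0, giving M_C = 131.6 kN·m (hogging).
Span AC, ΣM about A with M_C applied at C: R_C^{AC}·4.1 = 808.4 + 131.6, so R_C^{AC} = 229.3 kN and R_A = 261.1 − 229.3 = 31.89 kN.

R_A = 31.89 kN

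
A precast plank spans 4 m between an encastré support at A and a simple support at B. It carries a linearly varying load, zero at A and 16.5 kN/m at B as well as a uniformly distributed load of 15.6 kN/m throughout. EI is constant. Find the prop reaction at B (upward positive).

R_B = 41.55 kN

Take the reaction at B as the redundant and release it; the primary structure is a cantilever fixed at A.
Deflection at B on the released cantilever, summing each load's contribution:
  triangular load, peak 16.5 at the free end: 11w₀L⁴/(120EI) = 387.2/EI
  UDL 15.6: wL⁴/(8EI) = 499.2/EI
  δ_0 = 886.4/EI
Flexibility coefficient — unit upward force at B: δ_{BB} = L³/(3EI) = 21.33/EI.
Compatibility at B: δ_0 − R_B·δ_{BB} = 0, so R_B = 886.4/21.33 = 41.55 kN.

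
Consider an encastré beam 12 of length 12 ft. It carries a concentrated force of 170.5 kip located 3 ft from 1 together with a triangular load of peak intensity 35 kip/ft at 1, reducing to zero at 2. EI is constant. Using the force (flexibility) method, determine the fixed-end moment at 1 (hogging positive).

M_1 = 539.7 kip·ft

Take the two fixed-end moments M_1, M_2 as redundants; the released structure is the simple span 12.
Simple-span end rotations at 1 and 2 under the given loads:
  at 1: point load 170.5 at a = 3: Pab(L + b)/(6LEI) = 1343/EI
  at 2: point load 170.5 at a = 3: Pab(L + a)/(6LEI) = 959.1/EI
  at 1: triangular load, peak 35: w₀L³/(45EI) = 1344/EI
  at 2: triangular load, peak 35: 7w₀L³/(360EI) = 1176/EI
  θ_10 = 2687/EI,  θ_20 = 2135/EI
Flexibility coefficients: a unit moment at one end gives L/(3EI) there and L/(6EI) at the far end, so f₁₁ = f₂₂ = 4/EI and f₁₂ = f₂₁ = 2/EI.
Compatibility — zero rotation at each built-in end:
  4 M_1 + 2 M_2 = 2687
  2 M_1 + 4 M_2 = 2135
Solving the pair gives M_1 = 539.7 kip·ft and M_2 = 263.9 kip·ft (hogging).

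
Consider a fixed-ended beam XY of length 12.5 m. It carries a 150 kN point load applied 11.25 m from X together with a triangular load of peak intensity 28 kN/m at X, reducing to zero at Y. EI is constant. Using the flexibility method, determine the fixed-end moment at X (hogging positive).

Release both end moments; the primary structure is a simply-supported span XY with redundants M_X and M_Y.
On the primary (simply-supported) span, the end slopes from the loading are:
  at X: point load 150 at a = 11.25: Pab(L + b)/(6LEI) = 386.7/EI
  at Y: point load 150 at a = 11.25: Pab(L + a)/(6LEI) = 668/EI
  at X: triangular load, peak 28: w₀L³/(45EI) = 1215/EI
  at Y: triangular load, peak 28: 7w₀L³/(360EI) = 1063/EI
  θ_X0 = 1602/EI,  θ_Y0 = 1731/EI
Flexibility coefficients: a unit moment at one end gives L/(3EI) there and L/(6EI) at the far end, so f₁₁ = f₂₂ = 4.167/EI and f₁₂ = f₂₁ = 2.083/EI.
Compatibility — zero rotation at each built-in end:
  4.167 M_X + 2.083 M_Y = 1602
  2.083 M_X + 4.167 M_Y = 1731
Solving the pair gives M_X = 235.6 kN·m and M_Y = 297.7 kN·m (hogging).

M_X = 235.6 kN·m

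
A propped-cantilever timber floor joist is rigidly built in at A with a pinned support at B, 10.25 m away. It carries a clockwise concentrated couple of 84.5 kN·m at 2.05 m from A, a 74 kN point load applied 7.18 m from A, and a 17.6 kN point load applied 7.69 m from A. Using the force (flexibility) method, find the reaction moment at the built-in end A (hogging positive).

M_A = 163.4 kN·m

Take the reaction at B as the redundant and release it; the primary structure is a cantilever fixed at A.
Downward deflection at the released point B due to the loads:
  clockwise couple 84.5 at a = 2.05: M₀a(2L − a)/(2EI) = 1598/EI
  point load 74 at a = 7.18: Pa²(3L − a)/(6EI) = 14986/EI
  point load 17.6 at a = 7.69: Pa²(3L − a)/(6EI) = 4000/EI
  δ_0 = 20584/EI
Tip deflection under a unit load at B: L³/(3EI) = 359/EI.
The prop prevents deflection at B: R_B = δ_0/δ_{BB} = 20584/359 = 57.34 kN.
Moment equilibrium about A: M_A = Σ(load moments about A) − R_B·L = 751.2 − 57.34×10.25 = 163.4 kN·m.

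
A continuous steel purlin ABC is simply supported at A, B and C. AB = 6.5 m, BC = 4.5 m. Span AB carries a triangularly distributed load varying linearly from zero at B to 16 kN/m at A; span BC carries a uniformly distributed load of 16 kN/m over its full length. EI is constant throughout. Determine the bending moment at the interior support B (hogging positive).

Take M_B as the redundant. Released structure: two simple spans AB and BC with a hinge at B.
Rotations at B on the released spans (each span's end-slope, ×1/EI):
  span AB: triangular load, peak 16: 7w₀L³/(360EI) = 85.44/EI
  span BC: UDL 16: wL³/(24EI) = 60.75/EI
  relative rotation θ_0 = (85.44 + 60.75)/EI = 146.2/EI
A unit hogging moment at B produces rotation L₁/(3EI) + L₂/(3EI) = 3.667/EI.
Slope continuity at B: θ_0 = M_B·3.667/EI, so M_B = 146.2/3.667 = 39.87 kN·m (hogging).

M_B = 39.87 kN·m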